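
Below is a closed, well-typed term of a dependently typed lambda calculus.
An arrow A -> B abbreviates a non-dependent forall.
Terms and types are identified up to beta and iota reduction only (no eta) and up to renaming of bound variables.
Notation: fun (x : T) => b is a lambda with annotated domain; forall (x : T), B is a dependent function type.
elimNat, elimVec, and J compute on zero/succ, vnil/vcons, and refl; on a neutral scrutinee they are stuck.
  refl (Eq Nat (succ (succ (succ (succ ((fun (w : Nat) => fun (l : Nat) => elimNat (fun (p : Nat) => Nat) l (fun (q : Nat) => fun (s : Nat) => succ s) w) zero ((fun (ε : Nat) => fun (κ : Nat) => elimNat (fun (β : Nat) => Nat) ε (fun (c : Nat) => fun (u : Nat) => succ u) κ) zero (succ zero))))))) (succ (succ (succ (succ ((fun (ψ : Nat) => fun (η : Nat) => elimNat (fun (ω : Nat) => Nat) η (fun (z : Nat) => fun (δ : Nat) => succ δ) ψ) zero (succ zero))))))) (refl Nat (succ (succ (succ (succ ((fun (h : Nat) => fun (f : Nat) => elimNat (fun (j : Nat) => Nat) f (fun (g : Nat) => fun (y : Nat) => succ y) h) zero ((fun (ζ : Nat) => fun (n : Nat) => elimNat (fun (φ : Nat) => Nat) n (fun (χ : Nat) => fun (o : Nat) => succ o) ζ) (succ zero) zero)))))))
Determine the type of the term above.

type:
  Eq (Eq Nat (succ (succ (succ (succ (succ zero))))) (succ (succ (succ (succ (succ zero)))))) (refl Nat (succ (succ (succ (succ (succ zero)))))) (refl Nat (succ (succ (succ (succ (succ zero))))))


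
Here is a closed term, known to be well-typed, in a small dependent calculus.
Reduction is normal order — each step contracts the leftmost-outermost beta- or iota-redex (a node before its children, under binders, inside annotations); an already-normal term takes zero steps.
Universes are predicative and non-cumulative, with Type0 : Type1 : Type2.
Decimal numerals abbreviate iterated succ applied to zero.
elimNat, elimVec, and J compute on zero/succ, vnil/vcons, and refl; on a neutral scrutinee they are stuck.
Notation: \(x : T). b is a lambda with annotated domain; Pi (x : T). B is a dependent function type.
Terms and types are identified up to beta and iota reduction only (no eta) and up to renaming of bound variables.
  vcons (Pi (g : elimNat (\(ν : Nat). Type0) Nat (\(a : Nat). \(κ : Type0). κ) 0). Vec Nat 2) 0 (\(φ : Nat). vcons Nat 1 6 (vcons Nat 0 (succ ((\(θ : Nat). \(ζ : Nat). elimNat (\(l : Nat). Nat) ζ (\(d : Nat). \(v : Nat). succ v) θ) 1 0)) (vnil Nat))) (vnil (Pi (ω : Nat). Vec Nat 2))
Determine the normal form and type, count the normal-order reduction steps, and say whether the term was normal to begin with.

normal form:
  vcons (Pi (g : Nat). Vec Nat 2) 0 (\(ν : Nat). vcons Nat 1 6 (vcons Nat 0 2 (vnil Nat))) (vnil (Pi (a : Nat). Vec Nat 2))
the term's type:
  Vec (Pi (g : Nat). Vec Nat 2) 1
normal-order step count: 7
started in normal form: no
first redex: an elimNat iota-redex


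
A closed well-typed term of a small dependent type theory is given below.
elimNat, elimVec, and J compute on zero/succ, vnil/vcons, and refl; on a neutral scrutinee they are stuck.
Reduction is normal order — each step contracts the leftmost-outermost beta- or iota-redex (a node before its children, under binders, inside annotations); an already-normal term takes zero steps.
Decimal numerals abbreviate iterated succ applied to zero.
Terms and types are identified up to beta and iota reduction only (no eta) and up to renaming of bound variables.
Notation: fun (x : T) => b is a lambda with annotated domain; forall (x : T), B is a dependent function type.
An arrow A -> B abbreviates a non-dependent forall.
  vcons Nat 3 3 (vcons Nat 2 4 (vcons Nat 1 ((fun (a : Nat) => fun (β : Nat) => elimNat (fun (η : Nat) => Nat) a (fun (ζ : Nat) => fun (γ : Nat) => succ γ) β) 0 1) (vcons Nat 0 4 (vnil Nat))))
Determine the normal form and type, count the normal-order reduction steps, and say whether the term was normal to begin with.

resulting normal form:
  vcons Nat 3 3 (vcons Nat 2 4 (vcons Nat 1 1 (vcons Nat 0 4 (vnil Nat))))
type:
  Vec Nat 4
normal-order step count: 6
already normal: no
first redex: a beta-redex


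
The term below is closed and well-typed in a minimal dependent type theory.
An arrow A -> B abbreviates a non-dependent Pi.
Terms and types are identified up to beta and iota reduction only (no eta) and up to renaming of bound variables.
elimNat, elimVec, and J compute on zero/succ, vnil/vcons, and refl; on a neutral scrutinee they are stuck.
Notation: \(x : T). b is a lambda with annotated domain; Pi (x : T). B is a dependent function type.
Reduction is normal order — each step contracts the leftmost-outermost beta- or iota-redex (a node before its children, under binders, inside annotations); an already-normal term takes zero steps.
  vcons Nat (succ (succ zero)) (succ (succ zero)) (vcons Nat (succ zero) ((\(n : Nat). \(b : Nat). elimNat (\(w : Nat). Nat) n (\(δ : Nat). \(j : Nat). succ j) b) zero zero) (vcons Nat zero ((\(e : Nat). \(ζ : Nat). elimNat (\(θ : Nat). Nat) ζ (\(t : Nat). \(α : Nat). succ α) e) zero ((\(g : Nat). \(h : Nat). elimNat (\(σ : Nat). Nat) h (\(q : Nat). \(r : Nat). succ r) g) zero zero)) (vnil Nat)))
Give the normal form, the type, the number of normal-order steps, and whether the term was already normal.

resulting normal form:
  vcons Nat (succ (succ zero)) (succ (succ zero)) (vcons Nat (succ zero) zero (vcons Nat zero zero (vnil Nat)))
the term's type:
  Vec Nat (succ (succ (succ zero)))
steps to reach normal form (normal order): 9
term was already normal: no
first contracted redex: a beta-redex


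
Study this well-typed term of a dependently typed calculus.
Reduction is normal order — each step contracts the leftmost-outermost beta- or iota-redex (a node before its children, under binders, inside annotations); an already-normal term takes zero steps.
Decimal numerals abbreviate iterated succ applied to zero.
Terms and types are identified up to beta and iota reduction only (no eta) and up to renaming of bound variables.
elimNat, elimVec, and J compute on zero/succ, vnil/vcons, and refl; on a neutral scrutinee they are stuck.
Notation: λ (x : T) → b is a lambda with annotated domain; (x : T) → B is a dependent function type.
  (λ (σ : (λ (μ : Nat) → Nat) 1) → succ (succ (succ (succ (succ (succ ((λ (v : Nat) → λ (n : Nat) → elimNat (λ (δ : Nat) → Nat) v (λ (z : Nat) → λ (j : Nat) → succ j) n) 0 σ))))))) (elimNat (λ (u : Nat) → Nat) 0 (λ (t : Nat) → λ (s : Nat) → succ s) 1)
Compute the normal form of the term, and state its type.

reduced normal form:
  7
the term's type:
  Nat
observation: reduction starts at a beta-redex, and 11 normal-order steps reach the normal form.


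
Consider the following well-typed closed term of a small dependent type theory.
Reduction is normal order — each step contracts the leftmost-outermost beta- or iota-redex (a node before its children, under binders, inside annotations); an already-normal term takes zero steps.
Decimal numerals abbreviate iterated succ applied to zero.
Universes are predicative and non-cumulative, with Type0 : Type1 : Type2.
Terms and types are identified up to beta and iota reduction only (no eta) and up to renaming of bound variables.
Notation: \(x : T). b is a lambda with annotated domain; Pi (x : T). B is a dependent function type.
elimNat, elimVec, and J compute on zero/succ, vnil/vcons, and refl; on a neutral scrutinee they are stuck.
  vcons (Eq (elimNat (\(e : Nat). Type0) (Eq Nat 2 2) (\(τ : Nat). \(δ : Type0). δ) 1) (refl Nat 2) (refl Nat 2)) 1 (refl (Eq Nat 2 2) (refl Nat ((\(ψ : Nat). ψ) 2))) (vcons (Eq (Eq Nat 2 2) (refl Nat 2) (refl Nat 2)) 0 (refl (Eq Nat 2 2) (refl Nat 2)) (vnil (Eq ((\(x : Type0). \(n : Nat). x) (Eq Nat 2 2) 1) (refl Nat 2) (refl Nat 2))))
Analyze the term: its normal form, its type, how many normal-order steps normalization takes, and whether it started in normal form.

reduced normal form:
  vcons (Eq (Eq Nat 2 2) (refl Nat 2) (refl Nat 2)) 1 (refl (Eq Nat 2 2) (refl Nat 2)) (vcons (Eq (Eq Nat 2 2) (refl Nat 2) (refl Nat 2)) 0 (refl (Eq Nat 2 2) (refl Nat 2)) (vnil (Eq (Eq Nat 2 2) (refl Nat 2) (refl Nat 2))))
type:
  Vec (Eq (Eq Nat 2 2) (refl Nat 2) (refl Nat 2)) 2
reduction steps (normal order): 7
term was already normal: no
first contracted redex: an elimNat iota-redex


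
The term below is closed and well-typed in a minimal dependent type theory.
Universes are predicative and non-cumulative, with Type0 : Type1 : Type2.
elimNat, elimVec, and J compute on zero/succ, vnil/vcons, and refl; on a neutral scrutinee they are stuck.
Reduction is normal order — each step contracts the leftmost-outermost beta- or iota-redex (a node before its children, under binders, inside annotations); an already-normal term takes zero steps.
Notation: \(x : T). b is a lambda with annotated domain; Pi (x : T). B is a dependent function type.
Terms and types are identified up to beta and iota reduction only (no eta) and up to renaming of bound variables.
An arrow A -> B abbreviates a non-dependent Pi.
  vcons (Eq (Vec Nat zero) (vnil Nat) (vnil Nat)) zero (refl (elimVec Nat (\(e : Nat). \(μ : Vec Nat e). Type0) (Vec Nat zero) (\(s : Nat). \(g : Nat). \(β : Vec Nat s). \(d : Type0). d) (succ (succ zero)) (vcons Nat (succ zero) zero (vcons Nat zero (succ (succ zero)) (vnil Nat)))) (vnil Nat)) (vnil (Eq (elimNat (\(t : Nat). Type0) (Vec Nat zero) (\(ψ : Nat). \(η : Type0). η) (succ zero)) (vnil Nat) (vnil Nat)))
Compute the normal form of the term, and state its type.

normal form:
  vcons (Eq (Vec Nat zero) (vnil Nat) (vnil Nat)) zero (refl (Vec Nat zero) (vnil Nat)) (vnil (Eq (Vec Nat zero) (vnil Nat) (vnil Nat)))
inferred type:
  Vec (Eq (Vec Nat zero) (vnil Nat) (vnil Nat)) (succ zero)
observation: reduction starts at an elimVec iota-redex, and 15 normal-order steps reach the normal form.


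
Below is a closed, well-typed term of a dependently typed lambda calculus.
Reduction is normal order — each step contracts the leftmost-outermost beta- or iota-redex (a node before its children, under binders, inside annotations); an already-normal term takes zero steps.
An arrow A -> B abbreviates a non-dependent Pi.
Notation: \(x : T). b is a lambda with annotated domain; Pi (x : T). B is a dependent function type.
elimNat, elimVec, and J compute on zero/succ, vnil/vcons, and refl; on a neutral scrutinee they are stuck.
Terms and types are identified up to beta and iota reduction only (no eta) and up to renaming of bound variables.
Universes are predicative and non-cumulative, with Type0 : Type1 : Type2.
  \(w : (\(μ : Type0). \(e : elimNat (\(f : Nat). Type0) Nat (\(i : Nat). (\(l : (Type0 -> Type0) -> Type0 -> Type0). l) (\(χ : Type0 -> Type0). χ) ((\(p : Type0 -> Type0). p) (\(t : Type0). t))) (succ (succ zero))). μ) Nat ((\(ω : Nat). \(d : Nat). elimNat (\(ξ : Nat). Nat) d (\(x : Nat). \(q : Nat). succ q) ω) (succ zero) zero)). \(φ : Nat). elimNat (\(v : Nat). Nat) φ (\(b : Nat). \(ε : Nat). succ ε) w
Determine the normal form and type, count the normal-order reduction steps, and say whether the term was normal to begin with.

reduced normal form:
  \(w : Nat). \(μ : Nat). elimNat (\(e : Nat). Nat) μ (\(f : Nat). \(i : Nat). succ i) w
inferred type:
  Nat -> Nat -> Nat
normal-order step count: 2
term was already normal: no
first contracted redex: a beta-redex


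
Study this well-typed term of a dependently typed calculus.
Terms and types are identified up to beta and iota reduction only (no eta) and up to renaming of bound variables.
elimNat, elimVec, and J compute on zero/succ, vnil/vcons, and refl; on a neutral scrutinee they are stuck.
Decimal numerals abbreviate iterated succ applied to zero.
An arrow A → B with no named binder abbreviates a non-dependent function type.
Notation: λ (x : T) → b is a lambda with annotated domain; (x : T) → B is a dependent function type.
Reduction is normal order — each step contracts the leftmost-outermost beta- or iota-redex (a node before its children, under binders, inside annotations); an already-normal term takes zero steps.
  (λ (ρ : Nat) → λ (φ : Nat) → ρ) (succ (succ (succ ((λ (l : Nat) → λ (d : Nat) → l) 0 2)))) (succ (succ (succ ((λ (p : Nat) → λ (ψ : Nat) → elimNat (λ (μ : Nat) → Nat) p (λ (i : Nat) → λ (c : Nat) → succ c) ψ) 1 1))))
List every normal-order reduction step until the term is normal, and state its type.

reduction (normal order):
  (λ (ρ : Nat) → λ (φ : Nat) → ρ) (succ (succ (succ ((λ (l : Nat) → λ (d : Nat) → l) 0 2)))) (succ (succ (succ ((λ (p : Nat) → λ (ψ : Nat) → elimNat (λ (μ : Nat) → Nat) p (λ (i : Nat) → λ (c : Nat) → succ c) ψ) 1 1))))
  ~> (λ (ρ : Nat) → succ (succ (succ ((λ (φ : Nat) → λ (l : Nat) → φ) 0 2)))) (succ (succ (succ ((λ (d : Nat) → λ (p : Nat) → elimNat (λ (ψ : Nat) → Nat) d (λ (μ : Nat) → λ (i : Nat) → succ i) p) 1 1))))
  ~> succ (succ (succ ((λ (ρ : Nat) → λ (φ : Nat) → ρ) 0 2)))
  ~> succ (succ (succ ((λ (ρ : Nat) → 0) 2)))
  ~> 3
the term's type:
  Nat


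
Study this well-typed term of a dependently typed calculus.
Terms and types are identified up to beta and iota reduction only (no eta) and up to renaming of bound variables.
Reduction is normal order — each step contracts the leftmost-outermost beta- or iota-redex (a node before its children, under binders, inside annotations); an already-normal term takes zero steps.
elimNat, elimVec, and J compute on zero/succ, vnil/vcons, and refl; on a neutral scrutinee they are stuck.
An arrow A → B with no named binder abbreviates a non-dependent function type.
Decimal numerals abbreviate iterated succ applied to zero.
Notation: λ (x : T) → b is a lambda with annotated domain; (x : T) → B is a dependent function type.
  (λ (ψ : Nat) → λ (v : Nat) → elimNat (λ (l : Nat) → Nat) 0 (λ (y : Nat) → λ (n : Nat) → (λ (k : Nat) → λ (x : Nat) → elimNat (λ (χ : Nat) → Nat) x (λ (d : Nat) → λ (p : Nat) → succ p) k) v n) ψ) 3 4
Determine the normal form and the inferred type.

normal form:
  12
type:
  Nat


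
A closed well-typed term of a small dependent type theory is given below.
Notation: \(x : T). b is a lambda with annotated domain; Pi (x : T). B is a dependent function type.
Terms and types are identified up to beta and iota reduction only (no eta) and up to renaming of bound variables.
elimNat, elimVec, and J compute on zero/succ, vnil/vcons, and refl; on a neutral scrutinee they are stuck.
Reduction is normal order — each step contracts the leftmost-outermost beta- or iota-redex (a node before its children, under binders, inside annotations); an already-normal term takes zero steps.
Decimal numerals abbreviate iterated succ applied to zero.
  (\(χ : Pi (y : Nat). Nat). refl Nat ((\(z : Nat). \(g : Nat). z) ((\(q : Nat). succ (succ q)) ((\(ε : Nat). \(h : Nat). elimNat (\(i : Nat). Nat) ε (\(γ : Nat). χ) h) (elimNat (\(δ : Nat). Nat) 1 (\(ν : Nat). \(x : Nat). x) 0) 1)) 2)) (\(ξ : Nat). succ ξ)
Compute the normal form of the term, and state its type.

reduced normal form:
  refl Nat 4
type:
  Eq Nat 4 4


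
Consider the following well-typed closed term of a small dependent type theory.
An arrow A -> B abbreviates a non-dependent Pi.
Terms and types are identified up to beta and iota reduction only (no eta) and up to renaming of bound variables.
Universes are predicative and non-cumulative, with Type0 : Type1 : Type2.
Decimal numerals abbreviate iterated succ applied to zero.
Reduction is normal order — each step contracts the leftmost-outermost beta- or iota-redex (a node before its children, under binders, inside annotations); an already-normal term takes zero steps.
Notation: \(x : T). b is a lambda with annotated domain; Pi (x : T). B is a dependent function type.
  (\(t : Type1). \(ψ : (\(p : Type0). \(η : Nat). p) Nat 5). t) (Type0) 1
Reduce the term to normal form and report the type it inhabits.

normal form:
  Type0
inferred type:
  Type1


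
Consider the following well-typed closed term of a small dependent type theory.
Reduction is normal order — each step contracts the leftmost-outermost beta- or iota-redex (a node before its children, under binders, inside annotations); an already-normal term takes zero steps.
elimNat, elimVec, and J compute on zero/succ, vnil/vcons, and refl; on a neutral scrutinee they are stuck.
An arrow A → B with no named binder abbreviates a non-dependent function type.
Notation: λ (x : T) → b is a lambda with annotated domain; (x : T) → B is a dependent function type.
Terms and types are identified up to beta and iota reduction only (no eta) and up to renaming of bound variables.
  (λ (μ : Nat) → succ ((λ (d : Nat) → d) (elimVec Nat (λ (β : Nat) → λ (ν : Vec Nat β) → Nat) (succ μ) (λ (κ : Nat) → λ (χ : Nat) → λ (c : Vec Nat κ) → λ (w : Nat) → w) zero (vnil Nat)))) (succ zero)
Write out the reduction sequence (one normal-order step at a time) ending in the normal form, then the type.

normal-order reduction:
  (λ (μ : Nat) → succ ((λ (d : Nat) → d) (elimVec Nat (λ (β : Nat) → λ (ν : Vec Nat β) → Nat) (succ μ) (λ (κ : Nat) → λ (χ : Nat) → λ (c : Vec Nat κ) → λ (w : Nat) → w) zero (vnil Nat)))) (succ zero)
  ~> succ ((λ (μ : Nat) → μ) (elimVec Nat (λ (d : Nat) → λ (β : Vec Nat d) → Nat) (succ (succ zero)) (λ (ν : Nat) → λ (κ : Nat) → λ (χ : Vec Nat ν) → λ (c : Nat) → c) zero (vnil Nat)))
  ~> succ (elimVec Nat (λ (μ : Nat) → λ (d : Vec Nat μ) → Nat) (succ (succ zero)) (λ (β : Nat) → λ (ν : Nat) → λ (κ : Vec Nat β) → λ (χ : Nat) → χ) zero (vnil Nat))
  ~> succ (succ (succ zero))
inferred type:
  Nat


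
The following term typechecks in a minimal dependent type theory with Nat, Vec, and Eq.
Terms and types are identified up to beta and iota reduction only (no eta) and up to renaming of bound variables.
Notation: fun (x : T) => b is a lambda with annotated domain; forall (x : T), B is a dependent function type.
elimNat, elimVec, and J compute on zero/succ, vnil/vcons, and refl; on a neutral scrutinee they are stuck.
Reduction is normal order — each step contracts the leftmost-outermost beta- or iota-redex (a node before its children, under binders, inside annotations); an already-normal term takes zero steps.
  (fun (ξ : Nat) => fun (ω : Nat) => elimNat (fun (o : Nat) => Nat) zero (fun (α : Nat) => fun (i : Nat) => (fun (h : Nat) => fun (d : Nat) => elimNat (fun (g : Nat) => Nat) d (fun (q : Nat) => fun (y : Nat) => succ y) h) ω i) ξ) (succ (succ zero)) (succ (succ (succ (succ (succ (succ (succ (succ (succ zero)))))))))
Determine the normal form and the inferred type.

reduced normal form:
  succ (succ (succ (succ (succ (succ (succ (succ (succ (succ (succ (succ (succ (succ (succ (succ (succ (succ zero)))))))))))))))))
inferred type:
  Nat
observation: contracting a beta-redex first, the term normalizes in 69 steps.


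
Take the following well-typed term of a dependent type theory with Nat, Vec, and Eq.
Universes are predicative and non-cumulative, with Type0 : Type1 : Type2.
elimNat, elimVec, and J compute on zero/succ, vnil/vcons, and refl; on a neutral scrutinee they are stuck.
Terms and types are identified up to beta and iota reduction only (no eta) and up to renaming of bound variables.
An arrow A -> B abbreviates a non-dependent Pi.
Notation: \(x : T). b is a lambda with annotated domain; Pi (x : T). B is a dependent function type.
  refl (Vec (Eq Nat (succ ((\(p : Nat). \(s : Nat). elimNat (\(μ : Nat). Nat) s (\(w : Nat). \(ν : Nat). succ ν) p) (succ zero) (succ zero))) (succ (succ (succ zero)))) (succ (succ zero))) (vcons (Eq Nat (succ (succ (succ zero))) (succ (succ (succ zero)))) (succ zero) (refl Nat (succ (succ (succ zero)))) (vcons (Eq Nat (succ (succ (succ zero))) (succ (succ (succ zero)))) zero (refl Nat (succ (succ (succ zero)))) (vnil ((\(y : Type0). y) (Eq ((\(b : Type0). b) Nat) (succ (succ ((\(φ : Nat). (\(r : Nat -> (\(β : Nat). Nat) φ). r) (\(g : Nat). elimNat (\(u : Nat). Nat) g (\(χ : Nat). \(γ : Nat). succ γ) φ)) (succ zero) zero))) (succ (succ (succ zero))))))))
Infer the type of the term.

type:
  Eq (Vec (Eq Nat (succ (succ (succ zero))) (succ (succ (succ zero)))) (succ (succ zero))) (vcons (Eq Nat (succ (succ (succ zero))) (succ (succ (succ zero)))) (succ zero) (refl Nat (succ (succ (succ zero)))) (vcons (Eq Nat (succ (succ (succ zero))) (succ (succ (succ zero)))) zero (refl Nat (succ (succ (succ zero)))) (vnil (Eq Nat (succ (succ (succ zero))) (succ (succ (succ zero))))))) (vcons (Eq Nat (succ (succ (succ zero))) (succ (succ (succ zero)))) (succ zero) (refl Nat (succ (succ (succ zero)))) (vcons (Eq Nat (succ (succ (succ zero))) (succ (succ (succ zero)))) zero (refl Nat (succ (succ (succ zero)))) (vnil (Eq Nat (succ (succ (succ zero))) (succ (succ (succ zero)))))))


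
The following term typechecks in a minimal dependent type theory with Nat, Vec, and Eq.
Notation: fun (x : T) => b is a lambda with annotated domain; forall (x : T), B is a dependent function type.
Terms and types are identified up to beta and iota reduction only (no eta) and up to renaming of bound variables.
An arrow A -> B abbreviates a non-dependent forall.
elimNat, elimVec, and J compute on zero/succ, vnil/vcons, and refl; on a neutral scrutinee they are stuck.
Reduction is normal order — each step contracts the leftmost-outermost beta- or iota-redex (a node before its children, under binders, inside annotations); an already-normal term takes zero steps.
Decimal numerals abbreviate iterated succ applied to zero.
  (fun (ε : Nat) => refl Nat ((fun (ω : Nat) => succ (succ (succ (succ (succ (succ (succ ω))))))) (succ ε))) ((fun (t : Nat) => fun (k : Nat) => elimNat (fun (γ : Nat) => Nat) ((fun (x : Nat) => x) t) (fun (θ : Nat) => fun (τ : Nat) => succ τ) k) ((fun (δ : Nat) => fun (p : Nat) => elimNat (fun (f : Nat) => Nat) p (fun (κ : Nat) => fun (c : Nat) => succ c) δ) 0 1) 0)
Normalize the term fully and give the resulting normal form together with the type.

reduced normal form:
  refl Nat 9
the term's type:
  Eq Nat 9 9


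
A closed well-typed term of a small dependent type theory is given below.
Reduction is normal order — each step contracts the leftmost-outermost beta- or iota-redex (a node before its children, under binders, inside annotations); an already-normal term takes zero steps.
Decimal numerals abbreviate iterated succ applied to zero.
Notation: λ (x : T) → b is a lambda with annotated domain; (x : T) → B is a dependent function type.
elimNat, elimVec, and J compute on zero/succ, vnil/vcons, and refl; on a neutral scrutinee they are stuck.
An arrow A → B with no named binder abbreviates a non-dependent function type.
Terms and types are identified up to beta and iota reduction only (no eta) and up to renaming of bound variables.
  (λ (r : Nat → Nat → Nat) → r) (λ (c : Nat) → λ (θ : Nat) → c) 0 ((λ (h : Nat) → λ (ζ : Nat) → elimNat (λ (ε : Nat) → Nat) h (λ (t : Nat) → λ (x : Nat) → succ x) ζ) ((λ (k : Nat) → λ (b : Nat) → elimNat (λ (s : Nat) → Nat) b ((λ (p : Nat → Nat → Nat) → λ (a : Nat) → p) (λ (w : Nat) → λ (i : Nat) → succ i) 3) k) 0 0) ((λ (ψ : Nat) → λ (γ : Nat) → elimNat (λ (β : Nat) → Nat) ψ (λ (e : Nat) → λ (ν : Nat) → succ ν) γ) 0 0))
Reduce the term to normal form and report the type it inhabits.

reduced normal form:
  0
type:
  Nat
observation: 3 normal-order steps normalize the term, beginning with a beta-redex.


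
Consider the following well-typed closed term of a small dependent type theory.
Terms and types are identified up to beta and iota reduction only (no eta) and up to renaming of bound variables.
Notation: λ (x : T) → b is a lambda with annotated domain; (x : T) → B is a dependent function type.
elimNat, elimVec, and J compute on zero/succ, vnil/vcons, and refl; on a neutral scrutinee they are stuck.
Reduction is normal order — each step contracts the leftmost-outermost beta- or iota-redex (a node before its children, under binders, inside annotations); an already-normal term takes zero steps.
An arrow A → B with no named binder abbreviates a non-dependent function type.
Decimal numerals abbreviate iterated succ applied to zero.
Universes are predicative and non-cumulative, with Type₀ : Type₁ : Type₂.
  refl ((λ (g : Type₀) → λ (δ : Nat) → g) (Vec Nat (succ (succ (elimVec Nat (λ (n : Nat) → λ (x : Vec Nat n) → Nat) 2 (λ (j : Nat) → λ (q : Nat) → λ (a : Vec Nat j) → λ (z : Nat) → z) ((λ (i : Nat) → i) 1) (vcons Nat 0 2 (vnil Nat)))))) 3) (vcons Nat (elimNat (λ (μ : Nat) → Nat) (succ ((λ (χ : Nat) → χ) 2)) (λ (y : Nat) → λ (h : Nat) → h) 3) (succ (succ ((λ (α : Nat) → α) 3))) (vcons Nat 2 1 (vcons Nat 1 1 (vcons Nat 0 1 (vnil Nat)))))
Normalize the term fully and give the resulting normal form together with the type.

reduced normal form:
  refl (Vec Nat 4) (vcons Nat 3 5 (vcons Nat 2 1 (vcons Nat 1 1 (vcons Nat 0 1 (vnil Nat)))))
the term's type:
  Eq (Vec Nat 4) (vcons Nat 3 5 (vcons Nat 2 1 (vcons Nat 1 1 (vcons Nat 0 1 (vnil Nat))))) (vcons Nat 3 5 (vcons Nat 2 1 (vcons Nat 1 1 (vcons Nat 0 1 (vnil Nat)))))


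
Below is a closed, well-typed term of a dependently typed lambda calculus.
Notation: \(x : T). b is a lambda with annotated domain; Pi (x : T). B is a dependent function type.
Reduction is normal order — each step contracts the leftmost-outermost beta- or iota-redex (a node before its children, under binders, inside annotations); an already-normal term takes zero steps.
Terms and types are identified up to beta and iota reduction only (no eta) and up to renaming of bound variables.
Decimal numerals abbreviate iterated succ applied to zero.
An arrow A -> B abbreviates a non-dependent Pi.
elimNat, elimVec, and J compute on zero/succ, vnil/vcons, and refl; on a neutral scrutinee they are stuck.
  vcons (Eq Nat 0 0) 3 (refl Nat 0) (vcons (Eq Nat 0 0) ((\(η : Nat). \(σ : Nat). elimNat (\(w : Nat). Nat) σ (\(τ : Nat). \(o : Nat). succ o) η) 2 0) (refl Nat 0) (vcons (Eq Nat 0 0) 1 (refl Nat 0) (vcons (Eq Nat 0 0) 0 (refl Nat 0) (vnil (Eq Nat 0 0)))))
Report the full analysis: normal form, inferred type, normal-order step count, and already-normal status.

reduced normal form:
  vcons (Eq Nat 0 0) 3 (refl Nat 0) (vcons (Eq Nat 0 0) 2 (refl Nat 0) (vcons (Eq Nat 0 0) 1 (refl Nat 0) (vcons (Eq Nat 0 0) 0 (refl Nat 0) (vnil (Eq Nat 0 0)))))
type:
  Vec (Eq Nat 0 0) 4
normal-order step count: 9
started in normal form: no
first contracted redex: a beta-redex


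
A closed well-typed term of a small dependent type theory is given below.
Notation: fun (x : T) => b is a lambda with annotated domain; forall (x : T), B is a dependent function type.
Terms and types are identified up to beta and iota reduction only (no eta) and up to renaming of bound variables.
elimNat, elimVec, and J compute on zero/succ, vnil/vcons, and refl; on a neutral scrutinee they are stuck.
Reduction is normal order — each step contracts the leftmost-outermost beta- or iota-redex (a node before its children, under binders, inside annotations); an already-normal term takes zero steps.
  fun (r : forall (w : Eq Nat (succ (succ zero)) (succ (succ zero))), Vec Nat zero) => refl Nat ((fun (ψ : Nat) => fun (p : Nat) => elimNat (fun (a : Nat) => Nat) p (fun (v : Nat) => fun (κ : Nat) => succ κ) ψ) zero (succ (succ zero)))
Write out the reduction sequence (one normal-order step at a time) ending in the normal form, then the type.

reduction (normal order):
  fun (r : forall (w : Eq Nat (succ (succ zero)) (succ (succ zero))), Vec Nat zero) => refl Nat ((fun (ψ : Nat) => fun (p : Nat) => elimNat (fun (a : Nat) => Nat) p (fun (v : Nat) => fun (κ : Nat) => succ κ) ψ) zero (succ (succ zero)))
  ~> fun (r : forall (w : Eq Nat (succ (succ zero)) (succ (succ zero))), Vec Nat zero) => refl Nat ((fun (ψ : Nat) => elimNat (fun (p : Nat) => Nat) ψ (fun (a : Nat) => fun (v : Nat) => succ v) zero) (succ (succ zero)))
  ~> fun (r : forall (w : Eq Nat (succ (succ zero)) (succ (succ zero))), Vec Nat zero) => refl Nat (elimNat (fun (ψ : Nat) => Nat) (succ (succ zero)) (fun (p : Nat) => fun (a : Nat) => succ a) zero)
  ~> fun (r : forall (w : Eq Nat (succ (succ zero)) (succ (succ zero))), Vec Nat zero) => refl Nat (succ (succ zero))
type:
  forall (r : forall (w : Eq Nat (succ (succ zero)) (succ (succ zero))), Vec Nat zero), Eq Nat (succ (succ zero)) (succ (succ zero))


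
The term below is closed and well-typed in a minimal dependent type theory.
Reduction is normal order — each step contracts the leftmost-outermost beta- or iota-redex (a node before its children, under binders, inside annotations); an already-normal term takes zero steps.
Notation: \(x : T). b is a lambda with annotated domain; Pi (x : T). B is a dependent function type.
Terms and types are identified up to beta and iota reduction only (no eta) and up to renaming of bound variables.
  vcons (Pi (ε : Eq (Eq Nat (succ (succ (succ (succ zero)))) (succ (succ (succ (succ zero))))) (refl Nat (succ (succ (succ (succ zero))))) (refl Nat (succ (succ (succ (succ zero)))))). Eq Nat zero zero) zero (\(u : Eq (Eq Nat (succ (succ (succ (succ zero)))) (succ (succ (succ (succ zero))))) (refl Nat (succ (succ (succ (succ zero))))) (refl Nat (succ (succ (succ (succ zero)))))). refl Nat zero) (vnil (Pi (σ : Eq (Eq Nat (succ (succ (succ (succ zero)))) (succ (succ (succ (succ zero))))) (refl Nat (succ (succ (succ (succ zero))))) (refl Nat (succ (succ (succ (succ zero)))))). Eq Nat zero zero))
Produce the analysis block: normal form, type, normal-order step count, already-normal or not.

resulting normal form:
  vcons (Pi (ε : Eq (Eq Nat (succ (succ (succ (succ zero)))) (succ (succ (succ (succ zero))))) (refl Nat (succ (succ (succ (succ zero))))) (refl Nat (succ (succ (succ (succ zero)))))). Eq Nat zero zero) zero (\(u : Eq (Eq Nat (succ (succ (succ (succ zero)))) (succ (succ (succ (succ zero))))) (refl Nat (succ (succ (succ (succ zero))))) (refl Nat (succ (succ (succ (succ zero)))))). refl Nat zero) (vnil (Pi (σ : Eq (Eq Nat (succ (succ (succ (succ zero)))) (succ (succ (succ (succ zero))))) (refl Nat (succ (succ (succ (succ zero))))) (refl Nat (succ (succ (succ (succ zero)))))). Eq Nat zero zero))
the term's type:
  Vec (Pi (ε : Eq (Eq Nat (succ (succ (succ (succ zero)))) (succ (succ (succ (succ zero))))) (refl Nat (succ (succ (succ (succ zero))))) (refl Nat (succ (succ (succ (succ zero)))))). Eq Nat zero zero) (succ zero)
reduction steps (normal order): 0
already normal: yes


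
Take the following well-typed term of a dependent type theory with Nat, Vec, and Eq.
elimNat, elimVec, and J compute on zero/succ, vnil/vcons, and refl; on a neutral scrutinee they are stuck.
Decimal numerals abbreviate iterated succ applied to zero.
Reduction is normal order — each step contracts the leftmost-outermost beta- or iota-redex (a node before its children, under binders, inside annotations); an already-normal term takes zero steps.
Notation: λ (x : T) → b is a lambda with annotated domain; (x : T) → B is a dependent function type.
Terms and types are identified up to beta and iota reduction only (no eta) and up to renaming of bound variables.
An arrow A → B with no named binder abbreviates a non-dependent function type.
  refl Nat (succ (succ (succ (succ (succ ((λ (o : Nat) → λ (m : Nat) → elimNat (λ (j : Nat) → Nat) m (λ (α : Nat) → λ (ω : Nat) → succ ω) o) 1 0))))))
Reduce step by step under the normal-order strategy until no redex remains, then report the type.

normal-order reduction sequence:
  refl Nat (succ (succ (succ (succ (succ ((λ (o : Nat) → λ (m : Nat) → elimNat (λ (j : Nat) → Nat) m (λ (α : Nat) → λ (ω : Nat) → succ ω) o) 1 0))))))
  ~> refl Nat (succ (succ (succ (succ (succ ((λ (o : Nat) → elimNat (λ (m : Nat) → Nat) o (λ (j : Nat) → λ (α : Nat) → succ α) 1) 0))))))
  ~> refl Nat (succ (succ (succ (succ (succ (elimNat (λ (o : Nat) → Nat) 0 (λ (m : Nat) → λ (j : Nat) → succ j) 1))))))
  ~> refl Nat (succ (succ (succ (succ (succ ((λ (o : Nat) → λ (m : Nat) → succ m) 0 (elimNat (λ (j : Nat) → Nat) 0 (λ (α : Nat) → λ (ω : Nat) → succ ω) 0)))))))
  ~> refl Nat (succ (succ (succ (succ (succ ((λ (o : Nat) → succ o) (elimNat (λ (m : Nat) → Nat) 0 (λ (j : Nat) → λ (α : Nat) → succ α) 0)))))))
  ~> refl Nat (succ (succ (succ (succ (succ (succ (elimNat (λ (o : Nat) → Nat) 0 (λ (m : Nat) → λ (j : Nat) → succ j) 0)))))))
  ~> refl Nat 6
the term's type:
  Eq Nat 6 6


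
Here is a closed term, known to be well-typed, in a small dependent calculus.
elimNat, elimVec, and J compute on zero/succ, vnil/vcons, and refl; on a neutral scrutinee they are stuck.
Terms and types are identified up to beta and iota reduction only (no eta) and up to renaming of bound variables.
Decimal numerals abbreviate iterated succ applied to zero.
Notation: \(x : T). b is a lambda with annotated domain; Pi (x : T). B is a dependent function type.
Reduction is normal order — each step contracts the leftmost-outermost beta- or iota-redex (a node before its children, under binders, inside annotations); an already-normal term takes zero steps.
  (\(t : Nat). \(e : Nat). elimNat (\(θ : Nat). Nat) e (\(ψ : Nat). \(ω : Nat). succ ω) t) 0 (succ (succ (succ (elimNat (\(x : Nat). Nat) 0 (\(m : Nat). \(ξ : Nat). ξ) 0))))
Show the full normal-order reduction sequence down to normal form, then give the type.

reduction (normal order):
  (\(t : Nat). \(e : Nat). elimNat (\(θ : Nat). Nat) e (\(ψ : Nat). \(ω : Nat). succ ω) t) 0 (succ (succ (succ (elimNat (\(x : Nat). Nat) 0 (\(m : Nat). \(ξ : Nat). ξ) 0))))
  ~> (\(t : Nat). elimNat (\(e : Nat). Nat) t (\(θ : Nat). \(ψ : Nat). succ ψ) 0) (succ (succ (succ (elimNat (\(ω : Nat). Nat) 0 (\(x : Nat). \(m : Nat). m) 0))))
  ~> elimNat (\(t : Nat). Nat) (succ (succ (succ (elimNat (\(e : Nat). Nat) 0 (\(θ : Nat). \(ψ : Nat). ψ) 0)))) (\(ω : Nat). \(x : Nat). succ x) 0
  ~> succ (succ (succ (elimNat (\(t : Nat). Nat) 0 (\(e : Nat). \(θ : Nat). θ) 0)))
  ~> 3
inferred type:
  Nat


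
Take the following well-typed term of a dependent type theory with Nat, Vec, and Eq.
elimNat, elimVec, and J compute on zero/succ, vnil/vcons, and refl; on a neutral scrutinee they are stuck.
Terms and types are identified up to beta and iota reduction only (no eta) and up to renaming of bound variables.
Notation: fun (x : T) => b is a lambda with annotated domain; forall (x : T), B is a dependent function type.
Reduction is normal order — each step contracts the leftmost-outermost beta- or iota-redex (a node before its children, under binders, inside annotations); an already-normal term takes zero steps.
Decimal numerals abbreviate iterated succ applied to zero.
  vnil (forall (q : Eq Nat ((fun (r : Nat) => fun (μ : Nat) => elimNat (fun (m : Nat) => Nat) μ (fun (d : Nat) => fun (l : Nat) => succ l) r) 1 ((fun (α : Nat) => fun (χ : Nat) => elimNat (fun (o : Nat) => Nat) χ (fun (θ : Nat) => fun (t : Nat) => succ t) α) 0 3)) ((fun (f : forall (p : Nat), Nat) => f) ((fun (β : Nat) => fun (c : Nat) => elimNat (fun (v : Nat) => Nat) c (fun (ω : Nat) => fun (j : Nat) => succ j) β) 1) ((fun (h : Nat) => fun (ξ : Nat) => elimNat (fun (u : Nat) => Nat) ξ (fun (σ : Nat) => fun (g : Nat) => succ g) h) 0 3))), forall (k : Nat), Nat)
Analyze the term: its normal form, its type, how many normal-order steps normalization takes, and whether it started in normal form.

reduced normal form:
  vnil (forall (q : Eq Nat 4 4), forall (r : Nat), Nat)
the term's type:
  Vec (forall (q : Eq Nat 4 4), forall (r : Nat), Nat) 0
steps to reach normal form (normal order): 19
started in normal form: no
first redex: a beta-redex


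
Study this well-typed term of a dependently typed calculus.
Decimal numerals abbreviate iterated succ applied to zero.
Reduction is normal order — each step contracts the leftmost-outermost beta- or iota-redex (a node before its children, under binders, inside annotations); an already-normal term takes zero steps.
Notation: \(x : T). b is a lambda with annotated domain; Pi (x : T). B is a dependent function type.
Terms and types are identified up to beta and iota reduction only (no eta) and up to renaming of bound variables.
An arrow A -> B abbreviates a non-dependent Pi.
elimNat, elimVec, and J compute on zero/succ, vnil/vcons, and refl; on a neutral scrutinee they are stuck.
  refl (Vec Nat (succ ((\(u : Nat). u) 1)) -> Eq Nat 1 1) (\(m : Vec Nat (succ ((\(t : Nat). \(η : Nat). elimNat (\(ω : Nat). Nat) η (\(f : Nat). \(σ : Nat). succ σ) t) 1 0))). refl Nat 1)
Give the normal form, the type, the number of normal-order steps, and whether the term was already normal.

resulting normal form:
  refl (Vec Nat 2 -> Eq Nat 1 1) (\(u : Vec Nat 2). refl Nat 1)
the term's type:
  Eq (Vec Nat 2 -> Eq Nat 1 1) (\(u : Vec Nat 2). refl Nat 1) (\(m : Vec Nat 2). refl Nat 1)
steps to reach normal form (normal order): 7
started in normal form: no
first redex: a beta-redex


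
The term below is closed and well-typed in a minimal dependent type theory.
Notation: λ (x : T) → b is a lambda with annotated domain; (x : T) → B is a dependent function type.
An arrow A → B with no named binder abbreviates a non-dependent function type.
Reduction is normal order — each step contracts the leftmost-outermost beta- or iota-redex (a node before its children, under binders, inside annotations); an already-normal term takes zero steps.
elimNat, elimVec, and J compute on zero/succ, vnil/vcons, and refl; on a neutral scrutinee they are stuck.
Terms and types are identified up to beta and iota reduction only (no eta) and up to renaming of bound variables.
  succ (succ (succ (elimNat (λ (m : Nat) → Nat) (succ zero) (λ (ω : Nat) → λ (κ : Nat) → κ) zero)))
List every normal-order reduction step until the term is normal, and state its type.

normal-order reduction:
  succ (succ (succ (elimNat (λ (m : Nat) → Nat) (succ zero) (λ (ω : Nat) → λ (κ : Nat) → κ) zero)))
  ~> succ (succ (succ (succ zero)))
the term's type:
  Nat


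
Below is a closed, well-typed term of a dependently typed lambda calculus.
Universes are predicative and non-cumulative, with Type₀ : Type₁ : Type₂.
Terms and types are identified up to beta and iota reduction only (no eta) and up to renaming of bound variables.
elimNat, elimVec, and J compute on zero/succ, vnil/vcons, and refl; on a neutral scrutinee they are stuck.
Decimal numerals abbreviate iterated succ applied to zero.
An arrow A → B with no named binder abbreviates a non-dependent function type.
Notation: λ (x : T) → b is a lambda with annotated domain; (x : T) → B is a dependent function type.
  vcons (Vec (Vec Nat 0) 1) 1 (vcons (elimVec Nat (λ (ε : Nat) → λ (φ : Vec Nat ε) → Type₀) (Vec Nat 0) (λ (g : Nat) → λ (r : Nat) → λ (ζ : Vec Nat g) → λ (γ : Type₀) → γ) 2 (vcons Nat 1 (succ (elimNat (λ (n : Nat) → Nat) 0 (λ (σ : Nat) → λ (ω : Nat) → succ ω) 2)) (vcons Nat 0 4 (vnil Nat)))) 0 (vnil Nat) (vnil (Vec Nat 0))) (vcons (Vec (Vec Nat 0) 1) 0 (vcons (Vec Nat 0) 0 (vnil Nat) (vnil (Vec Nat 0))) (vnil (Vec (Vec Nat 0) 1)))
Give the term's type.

type:
  Vec (Vec (Vec Nat 0) 1) 2


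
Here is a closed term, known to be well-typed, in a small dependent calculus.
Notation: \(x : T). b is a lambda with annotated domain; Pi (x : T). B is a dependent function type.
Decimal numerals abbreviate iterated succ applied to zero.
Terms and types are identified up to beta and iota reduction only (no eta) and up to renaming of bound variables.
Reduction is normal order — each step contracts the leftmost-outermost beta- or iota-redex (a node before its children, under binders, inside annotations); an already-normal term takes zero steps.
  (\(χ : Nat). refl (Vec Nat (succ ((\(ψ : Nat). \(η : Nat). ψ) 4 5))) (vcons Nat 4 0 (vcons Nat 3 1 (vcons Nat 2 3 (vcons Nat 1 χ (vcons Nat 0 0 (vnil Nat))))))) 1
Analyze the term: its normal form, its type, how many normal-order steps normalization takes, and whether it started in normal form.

reduced normal form:
  refl (Vec Nat 5) (vcons Nat 4 0 (vcons Nat 3 1 (vcons Nat 2 3 (vcons Nat 1 1 (vcons Nat 0 0 (vnil Nat))))))
type:
  Eq (Vec Nat 5) (vcons Nat 4 0 (vcons Nat 3 1 (vcons Nat 2 3 (vcons Nat 1 1 (vcons Nat 0 0 (vnil Nat)))))) (vcons Nat 4 0 (vcons Nat 3 1 (vcons Nat 2 3 (vcons Nat 1 1 (vcons Nat 0 0 (vnil Nat))))))
steps to reach normal form (normal order): 3
term was already normal: no
first contracted redex: a beta-redex
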